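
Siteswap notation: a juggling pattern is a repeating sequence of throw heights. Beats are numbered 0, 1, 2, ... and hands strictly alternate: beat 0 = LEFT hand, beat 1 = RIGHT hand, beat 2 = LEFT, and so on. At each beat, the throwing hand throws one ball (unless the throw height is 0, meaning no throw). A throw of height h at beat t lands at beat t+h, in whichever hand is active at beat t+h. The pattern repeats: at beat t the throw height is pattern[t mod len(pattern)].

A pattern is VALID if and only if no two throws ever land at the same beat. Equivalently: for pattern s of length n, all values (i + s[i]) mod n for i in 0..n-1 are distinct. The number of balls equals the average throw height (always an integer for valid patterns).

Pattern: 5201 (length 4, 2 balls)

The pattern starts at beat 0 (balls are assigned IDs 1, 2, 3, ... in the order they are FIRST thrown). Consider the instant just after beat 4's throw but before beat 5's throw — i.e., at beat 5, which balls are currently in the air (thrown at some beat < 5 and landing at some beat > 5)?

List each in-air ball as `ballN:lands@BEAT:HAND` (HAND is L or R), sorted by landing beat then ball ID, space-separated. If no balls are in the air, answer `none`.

Beat 0 (L): throw ball1 h=5 -> lands@5:R; in-air after throw: [b1@5:R]
Beat 1 (R): throw ball2 h=2 -> lands@3:R; in-air after throw: [b2@3:R b1@5:R]
Beat 3 (R): throw ball2 h=1 -> lands@4:L; in-air after throw: [b2@4:L b1@5:R]
Beat 4 (L): throw ball2 h=5 -> lands@9:R; in-air after throw: [b1@5:R b2@9:R]
Beat 5 (R): throw ball1 h=2 -> lands@7:R; in-air after throw: [b1@7:R b2@9:R]

Answer: ball2:lands@9:R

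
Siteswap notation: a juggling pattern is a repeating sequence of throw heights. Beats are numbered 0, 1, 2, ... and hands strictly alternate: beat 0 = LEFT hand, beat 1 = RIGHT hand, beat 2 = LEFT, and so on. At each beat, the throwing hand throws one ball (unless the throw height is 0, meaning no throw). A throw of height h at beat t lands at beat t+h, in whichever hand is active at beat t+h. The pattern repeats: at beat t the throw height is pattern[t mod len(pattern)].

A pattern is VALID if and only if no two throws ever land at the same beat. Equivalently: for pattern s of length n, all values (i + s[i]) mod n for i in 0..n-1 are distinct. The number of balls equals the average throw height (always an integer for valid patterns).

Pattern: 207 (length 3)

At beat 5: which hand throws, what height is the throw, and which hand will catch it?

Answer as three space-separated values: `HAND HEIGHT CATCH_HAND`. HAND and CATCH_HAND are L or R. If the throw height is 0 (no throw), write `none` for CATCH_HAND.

Beat 5: 5 mod 2 = 1, so hand = R
Throw height = pattern[5 mod 3] = pattern[2] = 7
Lands at beat 5+7=12, 12 mod 2 = 0, so catch hand = L

Answer: R 7 L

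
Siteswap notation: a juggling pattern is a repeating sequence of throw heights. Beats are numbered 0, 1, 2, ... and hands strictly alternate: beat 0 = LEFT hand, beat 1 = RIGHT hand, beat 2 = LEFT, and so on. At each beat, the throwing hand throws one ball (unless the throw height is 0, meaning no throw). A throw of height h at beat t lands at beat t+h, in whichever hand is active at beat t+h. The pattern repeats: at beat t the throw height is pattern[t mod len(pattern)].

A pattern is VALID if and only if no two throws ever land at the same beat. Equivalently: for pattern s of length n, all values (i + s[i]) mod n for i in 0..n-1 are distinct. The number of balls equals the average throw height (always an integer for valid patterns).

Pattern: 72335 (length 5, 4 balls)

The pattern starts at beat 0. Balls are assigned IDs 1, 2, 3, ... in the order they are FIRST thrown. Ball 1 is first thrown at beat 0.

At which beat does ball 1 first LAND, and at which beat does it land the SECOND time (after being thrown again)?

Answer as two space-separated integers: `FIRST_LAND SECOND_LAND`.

Beat 0 (L): throw ball1 h=7 -> lands@7:R; in-air after throw: [b1@7:R]
Beat 1 (R): throw ball2 h=2 -> lands@3:R; in-air after throw: [b2@3:R b1@7:R]
Beat 2 (L): throw ball3 h=3 -> lands@5:R; in-air after throw: [b2@3:R b3@5:R b1@7:R]
Beat 3 (R): throw ball2 h=3 -> lands@6:L; in-air after throw: [b3@5:R b2@6:L b1@7:R]
Beat 4 (L): throw ball4 h=5 -> lands@9:R; in-air after throw: [b3@5:R b2@6:L b1@7:R b4@9:R]
Beat 5 (R): throw ball3 h=7 -> lands@12:L; in-air after throw: [b2@6:L b1@7:R b4@9:R b3@12:L]
Beat 6 (L): throw ball2 h=2 -> lands@8:L; in-air after throw: [b1@7:R b2@8:L b4@9:R b3@12:L]
Beat 7 (R): throw ball1 h=3 -> lands@10:L; in-air after throw: [b2@8:L b4@9:R b1@10:L b3@12:L]
Beat 8 (L): throw ball2 h=3 -> lands@11:R; in-air after throw: [b4@9:R b1@10:L b2@11:R b3@12:L]
Beat 9 (R): throw ball4 h=5 -> lands@14:L; in-air after throw: [b1@10:L b2@11:R b3@12:L b4@14:L]
Beat 10 (L): throw ball1 h=7 -> lands@17:R; in-air after throw: [b2@11:R b3@12:L b4@14:L b1@17:R]
Ball 1: thrown@0 h=7 -> first land @7; rethrown@7 h=3 -> second land @10

Answer: 7 10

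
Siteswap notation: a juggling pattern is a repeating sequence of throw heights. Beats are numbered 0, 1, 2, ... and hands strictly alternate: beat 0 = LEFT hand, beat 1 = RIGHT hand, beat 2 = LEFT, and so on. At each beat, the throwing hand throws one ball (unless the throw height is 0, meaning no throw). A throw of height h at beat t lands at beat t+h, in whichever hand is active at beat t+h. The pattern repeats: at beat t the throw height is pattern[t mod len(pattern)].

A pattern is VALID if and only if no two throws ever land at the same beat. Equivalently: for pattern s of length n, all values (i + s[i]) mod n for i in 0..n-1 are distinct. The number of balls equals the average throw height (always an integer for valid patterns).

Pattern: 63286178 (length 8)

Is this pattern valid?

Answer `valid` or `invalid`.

i=0: (i + s[i]) mod n = (0 + 6) mod 8 = 6
i=1: (i + s[i]) mod n = (1 + 3) mod 8 = 4
i=2: (i + s[i]) mod n = (2 + 2) mod 8 = 4
i=3: (i + s[i]) mod n = (3 + 8) mod 8 = 3
i=4: (i + s[i]) mod n = (4 + 6) mod 8 = 2
i=5: (i + s[i]) mod n = (5 + 1) mod 8 = 6
i=6: (i + s[i]) mod n = (6 + 7) mod 8 = 5
i=7: (i + s[i]) mod n = (7 + 8) mod 8 = 7
Residues: [6, 4, 4, 3, 2, 6, 5, 7], distinct: False

Answer: invalid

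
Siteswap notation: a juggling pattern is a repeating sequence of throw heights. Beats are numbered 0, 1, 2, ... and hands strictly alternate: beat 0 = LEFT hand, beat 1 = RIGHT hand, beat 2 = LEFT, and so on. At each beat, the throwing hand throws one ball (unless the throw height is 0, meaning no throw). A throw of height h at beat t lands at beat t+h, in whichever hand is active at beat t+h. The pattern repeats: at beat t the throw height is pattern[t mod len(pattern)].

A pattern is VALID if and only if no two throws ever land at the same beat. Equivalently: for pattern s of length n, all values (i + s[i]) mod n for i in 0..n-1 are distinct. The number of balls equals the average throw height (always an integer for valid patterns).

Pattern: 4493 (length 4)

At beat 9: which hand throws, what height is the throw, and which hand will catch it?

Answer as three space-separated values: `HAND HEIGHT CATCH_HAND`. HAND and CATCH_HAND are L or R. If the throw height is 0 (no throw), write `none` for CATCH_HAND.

Answer: R 4 R

Derivation:
Beat 9: 9 mod 2 = 1, so hand = R
Throw height = pattern[9 mod 4] = pattern[1] = 4
Lands at beat 9+4=13, 13 mod 2 = 1, so catch hand = R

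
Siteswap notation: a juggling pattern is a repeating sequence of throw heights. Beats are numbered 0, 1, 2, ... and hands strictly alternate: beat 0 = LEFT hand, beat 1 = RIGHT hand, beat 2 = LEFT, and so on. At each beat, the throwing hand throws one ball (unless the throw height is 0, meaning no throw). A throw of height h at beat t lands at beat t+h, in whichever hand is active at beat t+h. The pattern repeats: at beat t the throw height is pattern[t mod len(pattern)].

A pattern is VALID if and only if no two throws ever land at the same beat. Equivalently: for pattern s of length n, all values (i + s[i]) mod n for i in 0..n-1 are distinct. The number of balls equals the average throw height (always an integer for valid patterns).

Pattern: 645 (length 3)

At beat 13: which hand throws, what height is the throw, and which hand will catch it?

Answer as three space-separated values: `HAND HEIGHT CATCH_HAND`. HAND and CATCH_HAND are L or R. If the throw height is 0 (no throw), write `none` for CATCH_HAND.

Beat 13: 13 mod 2 = 1, so hand = R
Throw height = pattern[13 mod 3] = pattern[1] = 4
Lands at beat 13+4=17, 17 mod 2 = 1, so catch hand = R

Answer: R 4 R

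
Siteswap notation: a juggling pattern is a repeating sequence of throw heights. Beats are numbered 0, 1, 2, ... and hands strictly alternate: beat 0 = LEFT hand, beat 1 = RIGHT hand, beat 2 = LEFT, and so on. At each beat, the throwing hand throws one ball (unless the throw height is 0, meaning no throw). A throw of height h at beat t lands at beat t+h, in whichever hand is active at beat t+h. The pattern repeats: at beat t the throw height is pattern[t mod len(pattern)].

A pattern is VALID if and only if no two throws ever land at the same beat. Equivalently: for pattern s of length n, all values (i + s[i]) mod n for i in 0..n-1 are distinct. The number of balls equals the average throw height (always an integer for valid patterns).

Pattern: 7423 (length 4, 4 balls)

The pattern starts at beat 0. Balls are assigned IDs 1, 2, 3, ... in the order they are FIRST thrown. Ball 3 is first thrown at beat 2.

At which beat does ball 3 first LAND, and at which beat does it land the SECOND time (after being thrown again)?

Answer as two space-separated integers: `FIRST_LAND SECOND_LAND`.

Beat 0 (L): throw ball1 h=7 -> lands@7:R; in-air after throw: [b1@7:R]
Beat 1 (R): throw ball2 h=4 -> lands@5:R; in-air after throw: [b2@5:R b1@7:R]
Beat 2 (L): throw ball3 h=2 -> lands@4:L; in-air after throw: [b3@4:L b2@5:R b1@7:R]
Beat 3 (R): throw ball4 h=3 -> lands@6:L; in-air after throw: [b3@4:L b2@5:R b4@6:L b1@7:R]
Beat 4 (L): throw ball3 h=7 -> lands@11:R; in-air after throw: [b2@5:R b4@6:L b1@7:R b3@11:R]
Beat 5 (R): throw ball2 h=4 -> lands@9:R; in-air after throw: [b4@6:L b1@7:R b2@9:R b3@11:R]
Beat 6 (L): throw ball4 h=2 -> lands@8:L; in-air after throw: [b1@7:R b4@8:L b2@9:R b3@11:R]
Beat 7 (R): throw ball1 h=3 -> lands@10:L; in-air after throw: [b4@8:L b2@9:R b1@10:L b3@11:R]
Beat 8 (L): throw ball4 h=7 -> lands@15:R; in-air after throw: [b2@9:R b1@10:L b3@11:R b4@15:R]
Beat 9 (R): throw ball2 h=4 -> lands@13:R; in-air after throw: [b1@10:L b3@11:R b2@13:R b4@15:R]
Beat 10 (L): throw ball1 h=2 -> lands@12:L; in-air after throw: [b3@11:R b1@12:L b2@13:R b4@15:R]
Beat 11 (R): throw ball3 h=3 -> lands@14:L; in-air after throw: [b1@12:L b2@13:R b3@14:L b4@15:R]
Ball 3: thrown@2 h=2 -> first land @4; rethrown@4 h=7 -> second land @11

Answer: 4 11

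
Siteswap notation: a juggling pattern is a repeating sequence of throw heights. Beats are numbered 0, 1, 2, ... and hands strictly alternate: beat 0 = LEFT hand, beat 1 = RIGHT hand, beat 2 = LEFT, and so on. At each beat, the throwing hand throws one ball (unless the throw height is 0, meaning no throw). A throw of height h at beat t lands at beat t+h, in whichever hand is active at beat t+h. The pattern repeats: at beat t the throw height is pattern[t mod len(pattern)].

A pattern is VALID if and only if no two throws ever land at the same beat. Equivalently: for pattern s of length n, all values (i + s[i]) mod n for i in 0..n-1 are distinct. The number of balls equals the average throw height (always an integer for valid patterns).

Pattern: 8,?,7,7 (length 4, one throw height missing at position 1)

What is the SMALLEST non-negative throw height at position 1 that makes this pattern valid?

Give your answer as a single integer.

i=0: (0 + 8) mod 4 = 0
i=1: s[i]=? (unknown)
i=2: (2 + 7) mod 4 = 1
i=3: (3 + 7) mod 4 = 2
Known residues: [0, 1, 2]; need a permutation of 0..3, so missing residue r = 3
Need (1 + s) mod 4 = 3; smallest s = (3 - 1) mod 4 = 2

Answer: 2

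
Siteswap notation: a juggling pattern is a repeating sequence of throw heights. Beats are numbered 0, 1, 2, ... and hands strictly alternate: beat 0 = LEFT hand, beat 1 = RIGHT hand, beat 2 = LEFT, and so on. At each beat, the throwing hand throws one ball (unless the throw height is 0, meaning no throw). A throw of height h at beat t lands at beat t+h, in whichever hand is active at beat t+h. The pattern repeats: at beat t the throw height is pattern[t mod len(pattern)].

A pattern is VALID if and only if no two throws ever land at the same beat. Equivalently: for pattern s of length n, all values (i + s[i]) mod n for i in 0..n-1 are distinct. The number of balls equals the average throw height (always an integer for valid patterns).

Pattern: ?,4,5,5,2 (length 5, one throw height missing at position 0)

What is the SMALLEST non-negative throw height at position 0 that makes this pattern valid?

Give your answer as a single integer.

Answer: 4

Derivation:
i=0: s[i]=? (unknown)
i=1: (1 + 4) mod 5 = 0
i=2: (2 + 5) mod 5 = 2
i=3: (3 + 5) mod 5 = 3
i=4: (4 + 2) mod 5 = 1
Known residues: [0, 1, 2, 3]; need a permutation of 0..4, so missing residue r = 4
Need (0 + s) mod 5 = 4; smallest s = (4 - 0) mod 5 = 4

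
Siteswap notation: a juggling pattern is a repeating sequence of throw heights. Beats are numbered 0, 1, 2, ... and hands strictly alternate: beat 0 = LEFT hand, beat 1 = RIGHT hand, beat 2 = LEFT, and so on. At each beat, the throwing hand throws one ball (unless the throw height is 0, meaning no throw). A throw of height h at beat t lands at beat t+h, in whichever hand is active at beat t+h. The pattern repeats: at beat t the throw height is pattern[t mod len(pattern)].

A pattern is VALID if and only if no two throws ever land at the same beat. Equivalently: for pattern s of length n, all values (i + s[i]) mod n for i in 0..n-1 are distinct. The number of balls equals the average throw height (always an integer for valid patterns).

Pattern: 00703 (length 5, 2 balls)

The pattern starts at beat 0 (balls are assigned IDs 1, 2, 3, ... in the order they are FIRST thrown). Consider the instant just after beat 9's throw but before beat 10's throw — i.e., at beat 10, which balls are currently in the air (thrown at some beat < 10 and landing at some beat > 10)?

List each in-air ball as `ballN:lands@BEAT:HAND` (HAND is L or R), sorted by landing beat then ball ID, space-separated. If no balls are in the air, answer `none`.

Beat 2 (L): throw ball1 h=7 -> lands@9:R; in-air after throw: [b1@9:R]
Beat 4 (L): throw ball2 h=3 -> lands@7:R; in-air after throw: [b2@7:R b1@9:R]
Beat 7 (R): throw ball2 h=7 -> lands@14:L; in-air after throw: [b1@9:R b2@14:L]
Beat 9 (R): throw ball1 h=3 -> lands@12:L; in-air after throw: [b1@12:L b2@14:L]

Answer: ball1:lands@12:L ball2:lands@14:L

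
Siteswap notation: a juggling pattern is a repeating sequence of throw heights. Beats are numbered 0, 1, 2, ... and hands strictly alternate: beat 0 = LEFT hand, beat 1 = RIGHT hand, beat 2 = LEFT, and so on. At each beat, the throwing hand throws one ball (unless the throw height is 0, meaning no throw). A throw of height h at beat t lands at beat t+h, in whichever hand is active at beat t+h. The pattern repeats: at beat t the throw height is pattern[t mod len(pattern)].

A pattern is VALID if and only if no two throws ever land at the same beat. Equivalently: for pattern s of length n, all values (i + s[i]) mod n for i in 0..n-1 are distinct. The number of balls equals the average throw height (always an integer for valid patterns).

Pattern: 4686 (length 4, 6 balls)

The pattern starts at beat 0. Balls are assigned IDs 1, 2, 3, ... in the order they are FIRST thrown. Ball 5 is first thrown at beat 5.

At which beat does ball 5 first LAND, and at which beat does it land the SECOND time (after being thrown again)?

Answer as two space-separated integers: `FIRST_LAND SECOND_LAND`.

Beat 0 (L): throw ball1 h=4 -> lands@4:L; in-air after throw: [b1@4:L]
Beat 1 (R): throw ball2 h=6 -> lands@7:R; in-air after throw: [b1@4:L b2@7:R]
Beat 2 (L): throw ball3 h=8 -> lands@10:L; in-air after throw: [b1@4:L b2@7:R b3@10:L]
Beat 3 (R): throw ball4 h=6 -> lands@9:R; in-air after throw: [b1@4:L b2@7:R b4@9:R b3@10:L]
Beat 4 (L): throw ball1 h=4 -> lands@8:L; in-air after throw: [b2@7:R b1@8:L b4@9:R b3@10:L]
Beat 5 (R): throw ball5 h=6 -> lands@11:R; in-air after throw: [b2@7:R b1@8:L b4@9:R b3@10:L b5@11:R]
Beat 6 (L): throw ball6 h=8 -> lands@14:L; in-air after throw: [b2@7:R b1@8:L b4@9:R b3@10:L b5@11:R b6@14:L]
Beat 7 (R): throw ball2 h=6 -> lands@13:R; in-air after throw: [b1@8:L b4@9:R b3@10:L b5@11:R b2@13:R b6@14:L]
Beat 8 (L): throw ball1 h=4 -> lands@12:L; in-air after throw: [b4@9:R b3@10:L b5@11:R b1@12:L b2@13:R b6@14:L]
Beat 9 (R): throw ball4 h=6 -> lands@15:R; in-air after throw: [b3@10:L b5@11:R b1@12:L b2@13:R b6@14:L b4@15:R]
Beat 10 (L): throw ball3 h=8 -> lands@18:L; in-air after throw: [b5@11:R b1@12:L b2@13:R b6@14:L b4@15:R b3@18:L]
Beat 11 (R): throw ball5 h=6 -> lands@17:R; in-air after throw: [b1@12:L b2@13:R b6@14:L b4@15:R b5@17:R b3@18:L]
Beat 12 (L): throw ball1 h=4 -> lands@16:L; in-air after throw: [b2@13:R b6@14:L b4@15:R b1@16:L b5@17:R b3@18:L]
Beat 13 (R): throw ball2 h=6 -> lands@19:R; in-air after throw: [b6@14:L b4@15:R b1@16:L b5@17:R b3@18:L b2@19:R]
Beat 14 (L): throw ball6 h=8 -> lands@22:L; in-air after throw: [b4@15:R b1@16:L b5@17:R b3@18:L b2@19:R b6@22:L]
Beat 15 (R): throw ball4 h=6 -> lands@21:R; in-air after throw: [b1@16:L b5@17:R b3@18:L b2@19:R b4@21:R b6@22:L]
Beat 16 (L): throw ball1 h=4 -> lands@20:L; in-air after throw: [b5@17:R b3@18:L b2@19:R b1@20:L b4@21:R b6@22:L]
Ball 5: thrown@5 h=6 -> first land @11; rethrown@11 h=6 -> second land @17

Answer: 11 17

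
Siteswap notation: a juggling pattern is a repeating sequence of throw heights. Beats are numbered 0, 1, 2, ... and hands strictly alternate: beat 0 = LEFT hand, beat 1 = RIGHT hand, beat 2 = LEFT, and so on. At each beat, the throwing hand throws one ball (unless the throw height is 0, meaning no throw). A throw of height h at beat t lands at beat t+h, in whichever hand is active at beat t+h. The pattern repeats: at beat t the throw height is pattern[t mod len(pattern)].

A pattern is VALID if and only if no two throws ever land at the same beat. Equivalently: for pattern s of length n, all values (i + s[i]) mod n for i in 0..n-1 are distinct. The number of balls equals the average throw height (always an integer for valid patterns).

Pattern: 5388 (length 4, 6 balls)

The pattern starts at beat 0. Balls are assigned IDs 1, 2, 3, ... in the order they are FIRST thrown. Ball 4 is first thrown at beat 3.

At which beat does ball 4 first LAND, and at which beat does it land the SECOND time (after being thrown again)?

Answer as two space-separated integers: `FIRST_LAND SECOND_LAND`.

Beat 0 (L): throw ball1 h=5 -> lands@5:R; in-air after throw: [b1@5:R]
Beat 1 (R): throw ball2 h=3 -> lands@4:L; in-air after throw: [b2@4:L b1@5:R]
Beat 2 (L): throw ball3 h=8 -> lands@10:L; in-air after throw: [b2@4:L b1@5:R b3@10:L]
Beat 3 (R): throw ball4 h=8 -> lands@11:R; in-air after throw: [b2@4:L b1@5:R b3@10:L b4@11:R]
Beat 4 (L): throw ball2 h=5 -> lands@9:R; in-air after throw: [b1@5:R b2@9:R b3@10:L b4@11:R]
Beat 5 (R): throw ball1 h=3 -> lands@8:L; in-air after throw: [b1@8:L b2@9:R b3@10:L b4@11:R]
Beat 6 (L): throw ball5 h=8 -> lands@14:L; in-air after throw: [b1@8:L b2@9:R b3@10:L b4@11:R b5@14:L]
Beat 7 (R): throw ball6 h=8 -> lands@15:R; in-air after throw: [b1@8:L b2@9:R b3@10:L b4@11:R b5@14:L b6@15:R]
Beat 8 (L): throw ball1 h=5 -> lands@13:R; in-air after throw: [b2@9:R b3@10:L b4@11:R b1@13:R b5@14:L b6@15:R]
Beat 9 (R): throw ball2 h=3 -> lands@12:L; in-air after throw: [b3@10:L b4@11:R b2@12:L b1@13:R b5@14:L b6@15:R]
Beat 10 (L): throw ball3 h=8 -> lands@18:L; in-air after throw: [b4@11:R b2@12:L b1@13:R b5@14:L b6@15:R b3@18:L]
Beat 11 (R): throw ball4 h=8 -> lands@19:R; in-air after throw: [b2@12:L b1@13:R b5@14:L b6@15:R b3@18:L b4@19:R]
Beat 12 (L): throw ball2 h=5 -> lands@17:R; in-air after throw: [b1@13:R b5@14:L b6@15:R b2@17:R b3@18:L b4@19:R]
Beat 13 (R): throw ball1 h=3 -> lands@16:L; in-air after throw: [b5@14:L b6@15:R b1@16:L b2@17:R b3@18:L b4@19:R]
Ball 4: thrown@3 h=8 -> first land @11; rethrown@11 h=8 -> second land @19

Answer: 11 19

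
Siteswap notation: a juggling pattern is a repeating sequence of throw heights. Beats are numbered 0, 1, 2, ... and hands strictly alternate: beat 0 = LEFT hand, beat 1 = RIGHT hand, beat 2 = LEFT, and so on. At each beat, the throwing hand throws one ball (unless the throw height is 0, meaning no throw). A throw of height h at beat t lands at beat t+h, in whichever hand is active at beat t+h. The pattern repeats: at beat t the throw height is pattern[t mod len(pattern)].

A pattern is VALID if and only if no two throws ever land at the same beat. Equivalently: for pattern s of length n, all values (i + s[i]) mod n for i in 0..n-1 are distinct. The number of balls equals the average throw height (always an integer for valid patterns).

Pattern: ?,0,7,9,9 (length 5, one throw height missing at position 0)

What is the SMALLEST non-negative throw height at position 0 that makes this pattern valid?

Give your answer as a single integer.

Answer: 0

Derivation:
i=0: s[i]=? (unknown)
i=1: (1 + 0) mod 5 = 1
i=2: (2 + 7) mod 5 = 4
i=3: (3 + 9) mod 5 = 2
i=4: (4 + 9) mod 5 = 3
Known residues: [1, 2, 3, 4]; need a permutation of 0..4, so missing residue r = 0
Need (0 + s) mod 5 = 0; smallest s = (0 - 0) mod 5 = 0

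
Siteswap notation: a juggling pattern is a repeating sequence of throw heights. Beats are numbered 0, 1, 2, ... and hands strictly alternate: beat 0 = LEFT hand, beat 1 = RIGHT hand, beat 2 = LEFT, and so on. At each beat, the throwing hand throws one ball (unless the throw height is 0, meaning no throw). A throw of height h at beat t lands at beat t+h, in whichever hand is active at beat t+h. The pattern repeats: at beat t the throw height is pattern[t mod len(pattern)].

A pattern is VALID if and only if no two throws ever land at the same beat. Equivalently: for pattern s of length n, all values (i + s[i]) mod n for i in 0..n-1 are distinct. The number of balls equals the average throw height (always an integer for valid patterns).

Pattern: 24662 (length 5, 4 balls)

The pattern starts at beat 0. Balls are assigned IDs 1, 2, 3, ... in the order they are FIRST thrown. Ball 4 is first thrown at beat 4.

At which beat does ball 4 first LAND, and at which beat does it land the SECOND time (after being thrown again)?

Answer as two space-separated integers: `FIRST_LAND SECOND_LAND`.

Beat 0 (L): throw ball1 h=2 -> lands@2:L; in-air after throw: [b1@2:L]
Beat 1 (R): throw ball2 h=4 -> lands@5:R; in-air after throw: [b1@2:L b2@5:R]
Beat 2 (L): throw ball1 h=6 -> lands@8:L; in-air after throw: [b2@5:R b1@8:L]
Beat 3 (R): throw ball3 h=6 -> lands@9:R; in-air after throw: [b2@5:R b1@8:L b3@9:R]
Beat 4 (L): throw ball4 h=2 -> lands@6:L; in-air after throw: [b2@5:R b4@6:L b1@8:L b3@9:R]
Beat 5 (R): throw ball2 h=2 -> lands@7:R; in-air after throw: [b4@6:L b2@7:R b1@8:L b3@9:R]
Beat 6 (L): throw ball4 h=4 -> lands@10:L; in-air after throw: [b2@7:R b1@8:L b3@9:R b4@10:L]
Beat 7 (R): throw ball2 h=6 -> lands@13:R; in-air after throw: [b1@8:L b3@9:R b4@10:L b2@13:R]
Beat 8 (L): throw ball1 h=6 -> lands@14:L; in-air after throw: [b3@9:R b4@10:L b2@13:R b1@14:L]
Beat 9 (R): throw ball3 h=2 -> lands@11:R; in-air after throw: [b4@10:L b3@11:R b2@13:R b1@14:L]
Beat 10 (L): throw ball4 h=2 -> lands@12:L; in-air after throw: [b3@11:R b4@12:L b2@13:R b1@14:L]
Ball 4: thrown@4 h=2 -> first land @6; rethrown@6 h=4 -> second land @10

Answer: 6 10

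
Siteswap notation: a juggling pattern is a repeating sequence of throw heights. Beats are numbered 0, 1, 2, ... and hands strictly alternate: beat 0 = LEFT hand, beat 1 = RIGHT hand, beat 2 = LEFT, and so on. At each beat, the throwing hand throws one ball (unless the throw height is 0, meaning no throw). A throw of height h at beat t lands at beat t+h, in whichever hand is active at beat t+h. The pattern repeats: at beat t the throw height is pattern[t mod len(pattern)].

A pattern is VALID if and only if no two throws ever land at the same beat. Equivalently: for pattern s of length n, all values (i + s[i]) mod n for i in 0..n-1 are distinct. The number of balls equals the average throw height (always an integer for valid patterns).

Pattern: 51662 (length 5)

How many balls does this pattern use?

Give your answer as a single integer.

Pattern = [5, 1, 6, 6, 2], length n = 5
  position 0: throw height = 5, running sum = 5
  position 1: throw height = 1, running sum = 6
  position 2: throw height = 6, running sum = 12
  position 3: throw height = 6, running sum = 18
  position 4: throw height = 2, running sum = 20
Total sum = 20; balls = sum / n = 20 / 5 = 4

Answer: 4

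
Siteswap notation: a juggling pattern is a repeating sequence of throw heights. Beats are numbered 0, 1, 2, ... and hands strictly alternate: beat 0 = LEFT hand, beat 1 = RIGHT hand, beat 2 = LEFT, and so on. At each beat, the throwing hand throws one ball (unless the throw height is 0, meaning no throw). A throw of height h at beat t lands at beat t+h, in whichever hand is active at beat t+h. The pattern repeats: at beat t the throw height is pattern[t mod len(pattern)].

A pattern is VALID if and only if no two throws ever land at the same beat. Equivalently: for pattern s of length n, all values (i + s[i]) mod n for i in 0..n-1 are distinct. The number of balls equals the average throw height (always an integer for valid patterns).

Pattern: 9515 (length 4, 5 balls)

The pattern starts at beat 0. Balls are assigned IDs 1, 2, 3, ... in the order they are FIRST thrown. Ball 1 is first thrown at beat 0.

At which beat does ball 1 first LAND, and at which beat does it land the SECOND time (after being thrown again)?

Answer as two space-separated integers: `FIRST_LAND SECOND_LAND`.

Answer: 9 14

Derivation:
Beat 0 (L): throw ball1 h=9 -> lands@9:R; in-air after throw: [b1@9:R]
Beat 1 (R): throw ball2 h=5 -> lands@6:L; in-air after throw: [b2@6:L b1@9:R]
Beat 2 (L): throw ball3 h=1 -> lands@3:R; in-air after throw: [b3@3:R b2@6:L b1@9:R]
Beat 3 (R): throw ball3 h=5 -> lands@8:L; in-air after throw: [b2@6:L b3@8:L b1@9:R]
Beat 4 (L): throw ball4 h=9 -> lands@13:R; in-air after throw: [b2@6:L b3@8:L b1@9:R b4@13:R]
Beat 5 (R): throw ball5 h=5 -> lands@10:L; in-air after throw: [b2@6:L b3@8:L b1@9:R b5@10:L b4@13:R]
Beat 6 (L): throw ball2 h=1 -> lands@7:R; in-air after throw: [b2@7:R b3@8:L b1@9:R b5@10:L b4@13:R]
Beat 7 (R): throw ball2 h=5 -> lands@12:L; in-air after throw: [b3@8:L b1@9:R b5@10:L b2@12:L b4@13:R]
Beat 8 (L): throw ball3 h=9 -> lands@17:R; in-air after throw: [b1@9:R b5@10:L b2@12:L b4@13:R b3@17:R]
Beat 9 (R): throw ball1 h=5 -> lands@14:L; in-air after throw: [b5@10:L b2@12:L b4@13:R b1@14:L b3@17:R]
Beat 10 (L): throw ball5 h=1 -> lands@11:R; in-air after throw: [b5@11:R b2@12:L b4@13:R b1@14:L b3@17:R]
Beat 11 (R): throw ball5 h=5 -> lands@16:L; in-air after throw: [b2@12:L b4@13:R b1@14:L b5@16:L b3@17:R]
Beat 12 (L): throw ball2 h=9 -> lands@21:R; in-air after throw: [b4@13:R b1@14:L b5@16:L b3@17:R b2@21:R]
Beat 13 (R): throw ball4 h=5 -> lands@18:L; in-air after throw: [b1@14:L b5@16:L b3@17:R b4@18:L b2@21:R]
Beat 14 (L): throw ball1 h=1 -> lands@15:R; in-air after throw: [b1@15:R b5@16:L b3@17:R b4@18:L b2@21:R]
Ball 1: thrown@0 h=9 -> first land @9; rethrown@9 h=5 -> second land @14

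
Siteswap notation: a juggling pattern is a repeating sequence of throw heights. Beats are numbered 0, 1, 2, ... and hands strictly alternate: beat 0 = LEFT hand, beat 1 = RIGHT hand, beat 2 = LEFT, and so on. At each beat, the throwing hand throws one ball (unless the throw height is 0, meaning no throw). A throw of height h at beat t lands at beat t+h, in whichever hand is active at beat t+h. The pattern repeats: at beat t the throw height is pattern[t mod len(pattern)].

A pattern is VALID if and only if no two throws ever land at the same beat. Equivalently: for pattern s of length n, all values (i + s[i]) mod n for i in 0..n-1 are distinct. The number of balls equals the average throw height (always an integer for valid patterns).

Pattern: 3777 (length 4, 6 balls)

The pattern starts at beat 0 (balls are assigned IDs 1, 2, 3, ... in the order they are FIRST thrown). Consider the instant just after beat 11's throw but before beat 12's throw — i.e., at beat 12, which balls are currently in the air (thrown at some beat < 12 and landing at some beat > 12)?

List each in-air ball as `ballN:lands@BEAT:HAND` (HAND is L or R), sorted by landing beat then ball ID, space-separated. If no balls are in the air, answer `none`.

Beat 0 (L): throw ball1 h=3 -> lands@3:R; in-air after throw: [b1@3:R]
Beat 1 (R): throw ball2 h=7 -> lands@8:L; in-air after throw: [b1@3:R b2@8:L]
Beat 2 (L): throw ball3 h=7 -> lands@9:R; in-air after throw: [b1@3:R b2@8:L b3@9:R]
Beat 3 (R): throw ball1 h=7 -> lands@10:L; in-air after throw: [b2@8:L b3@9:R b1@10:L]
Beat 4 (L): throw ball4 h=3 -> lands@7:R; in-air after throw: [b4@7:R b2@8:L b3@9:R b1@10:L]
Beat 5 (R): throw ball5 h=7 -> lands@12:L; in-air after throw: [b4@7:R b2@8:L b3@9:R b1@10:L b5@12:L]
Beat 6 (L): throw ball6 h=7 -> lands@13:R; in-air after throw: [b4@7:R b2@8:L b3@9:R b1@10:L b5@12:L b6@13:R]
Beat 7 (R): throw ball4 h=7 -> lands@14:L; in-air after throw: [b2@8:L b3@9:R b1@10:L b5@12:L b6@13:R b4@14:L]
Beat 8 (L): throw ball2 h=3 -> lands@11:R; in-air after throw: [b3@9:R b1@10:L b2@11:R b5@12:L b6@13:R b4@14:L]
Beat 9 (R): throw ball3 h=7 -> lands@16:L; in-air after throw: [b1@10:L b2@11:R b5@12:L b6@13:R b4@14:L b3@16:L]
Beat 10 (L): throw ball1 h=7 -> lands@17:R; in-air after throw: [b2@11:R b5@12:L b6@13:R b4@14:L b3@16:L b1@17:R]
Beat 11 (R): throw ball2 h=7 -> lands@18:L; in-air after throw: [b5@12:L b6@13:R b4@14:L b3@16:L b1@17:R b2@18:L]
Beat 12 (L): throw ball5 h=3 -> lands@15:R; in-air after throw: [b6@13:R b4@14:L b5@15:R b3@16:L b1@17:R b2@18:L]

Answer: ball6:lands@13:R ball4:lands@14:L ball3:lands@16:L ball1:lands@17:R ball2:lands@18:L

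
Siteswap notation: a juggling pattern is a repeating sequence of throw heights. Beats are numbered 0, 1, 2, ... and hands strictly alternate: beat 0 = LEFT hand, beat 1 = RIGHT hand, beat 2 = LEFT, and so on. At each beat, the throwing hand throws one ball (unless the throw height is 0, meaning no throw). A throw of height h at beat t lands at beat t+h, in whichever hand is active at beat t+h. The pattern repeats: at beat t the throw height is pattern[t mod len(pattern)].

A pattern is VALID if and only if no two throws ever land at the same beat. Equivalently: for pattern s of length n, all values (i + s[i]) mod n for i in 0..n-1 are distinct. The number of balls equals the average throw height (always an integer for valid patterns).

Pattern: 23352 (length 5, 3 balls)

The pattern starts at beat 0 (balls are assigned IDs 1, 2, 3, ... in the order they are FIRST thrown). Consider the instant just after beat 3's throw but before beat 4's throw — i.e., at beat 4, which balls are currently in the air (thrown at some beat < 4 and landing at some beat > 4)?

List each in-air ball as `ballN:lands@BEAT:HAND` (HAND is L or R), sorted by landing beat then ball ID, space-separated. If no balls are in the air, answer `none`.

Beat 0 (L): throw ball1 h=2 -> lands@2:L; in-air after throw: [b1@2:L]
Beat 1 (R): throw ball2 h=3 -> lands@4:L; in-air after throw: [b1@2:L b2@4:L]
Beat 2 (L): throw ball1 h=3 -> lands@5:R; in-air after throw: [b2@4:L b1@5:R]
Beat 3 (R): throw ball3 h=5 -> lands@8:L; in-air after throw: [b2@4:L b1@5:R b3@8:L]
Beat 4 (L): throw ball2 h=2 -> lands@6:L; in-air after throw: [b1@5:R b2@6:L b3@8:L]

Answer: ball1:lands@5:R ball3:lands@8:L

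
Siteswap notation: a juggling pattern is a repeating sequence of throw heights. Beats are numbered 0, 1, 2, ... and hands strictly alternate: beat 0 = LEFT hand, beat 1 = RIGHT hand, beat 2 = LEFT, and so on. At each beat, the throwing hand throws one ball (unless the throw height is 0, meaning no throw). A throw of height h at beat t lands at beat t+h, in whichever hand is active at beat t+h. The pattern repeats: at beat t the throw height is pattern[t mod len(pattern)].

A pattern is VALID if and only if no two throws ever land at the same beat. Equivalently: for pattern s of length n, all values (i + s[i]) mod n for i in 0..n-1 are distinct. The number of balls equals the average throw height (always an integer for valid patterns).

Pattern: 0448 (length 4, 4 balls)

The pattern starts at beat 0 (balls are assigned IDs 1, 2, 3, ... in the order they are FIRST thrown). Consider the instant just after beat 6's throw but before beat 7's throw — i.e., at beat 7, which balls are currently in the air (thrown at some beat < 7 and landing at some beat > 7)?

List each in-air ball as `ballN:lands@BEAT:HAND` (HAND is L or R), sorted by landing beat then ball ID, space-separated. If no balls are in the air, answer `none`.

Answer: ball1:lands@9:R ball2:lands@10:L ball3:lands@11:R

Derivation:
Beat 1 (R): throw ball1 h=4 -> lands@5:R; in-air after throw: [b1@5:R]
Beat 2 (L): throw ball2 h=4 -> lands@6:L; in-air after throw: [b1@5:R b2@6:L]
Beat 3 (R): throw ball3 h=8 -> lands@11:R; in-air after throw: [b1@5:R b2@6:L b3@11:R]
Beat 5 (R): throw ball1 h=4 -> lands@9:R; in-air after throw: [b2@6:L b1@9:R b3@11:R]
Beat 6 (L): throw ball2 h=4 -> lands@10:L; in-air after throw: [b1@9:R b2@10:L b3@11:R]
Beat 7 (R): throw ball4 h=8 -> lands@15:R; in-air after throw: [b1@9:R b2@10:L b3@11:R b4@15:R]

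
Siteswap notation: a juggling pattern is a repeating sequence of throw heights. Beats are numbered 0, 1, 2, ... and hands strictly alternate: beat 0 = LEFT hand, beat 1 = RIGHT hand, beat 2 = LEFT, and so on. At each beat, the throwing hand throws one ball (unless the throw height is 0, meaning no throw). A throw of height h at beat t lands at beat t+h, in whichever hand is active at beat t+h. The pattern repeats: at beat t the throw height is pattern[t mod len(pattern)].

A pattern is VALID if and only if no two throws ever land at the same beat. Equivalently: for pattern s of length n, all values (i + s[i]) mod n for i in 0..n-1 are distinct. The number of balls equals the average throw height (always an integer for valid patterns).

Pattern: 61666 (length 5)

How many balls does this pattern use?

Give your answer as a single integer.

Answer: 5

Derivation:
Pattern = [6, 1, 6, 6, 6], length n = 5
  position 0: throw height = 6, running sum = 6
  position 1: throw height = 1, running sum = 7
  position 2: throw height = 6, running sum = 13
  position 3: throw height = 6, running sum = 19
  position 4: throw height = 6, running sum = 25
Total sum = 25; balls = sum / n = 25 / 5 = 5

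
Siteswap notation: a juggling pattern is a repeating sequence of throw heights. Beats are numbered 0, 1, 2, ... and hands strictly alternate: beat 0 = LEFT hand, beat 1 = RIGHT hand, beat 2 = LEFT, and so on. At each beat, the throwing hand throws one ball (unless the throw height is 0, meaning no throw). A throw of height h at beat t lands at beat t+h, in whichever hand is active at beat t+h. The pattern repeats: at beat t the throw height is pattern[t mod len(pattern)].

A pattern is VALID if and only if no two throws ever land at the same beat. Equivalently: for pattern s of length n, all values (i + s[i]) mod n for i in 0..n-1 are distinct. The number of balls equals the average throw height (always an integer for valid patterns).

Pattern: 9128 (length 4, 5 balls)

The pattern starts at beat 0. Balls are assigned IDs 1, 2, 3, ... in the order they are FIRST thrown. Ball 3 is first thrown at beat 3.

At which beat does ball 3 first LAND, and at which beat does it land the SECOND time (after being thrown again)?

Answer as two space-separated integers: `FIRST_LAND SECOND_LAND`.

Answer: 11 19

Derivation:
Beat 0 (L): throw ball1 h=9 -> lands@9:R; in-air after throw: [b1@9:R]
Beat 1 (R): throw ball2 h=1 -> lands@2:L; in-air after throw: [b2@2:L b1@9:R]
Beat 2 (L): throw ball2 h=2 -> lands@4:L; in-air after throw: [b2@4:L b1@9:R]
Beat 3 (R): throw ball3 h=8 -> lands@11:R; in-air after throw: [b2@4:L b1@9:R b3@11:R]
Beat 4 (L): throw ball2 h=9 -> lands@13:R; in-air after throw: [b1@9:R b3@11:R b2@13:R]
Beat 5 (R): throw ball4 h=1 -> lands@6:L; in-air after throw: [b4@6:L b1@9:R b3@11:R b2@13:R]
Beat 6 (L): throw ball4 h=2 -> lands@8:L; in-air after throw: [b4@8:L b1@9:R b3@11:R b2@13:R]
Beat 7 (R): throw ball5 h=8 -> lands@15:R; in-air after throw: [b4@8:L b1@9:R b3@11:R b2@13:R b5@15:R]
Beat 8 (L): throw ball4 h=9 -> lands@17:R; in-air after throw: [b1@9:R b3@11:R b2@13:R b5@15:R b4@17:R]
Beat 9 (R): throw ball1 h=1 -> lands@10:L; in-air after throw: [b1@10:L b3@11:R b2@13:R b5@15:R b4@17:R]
Beat 10 (L): throw ball1 h=2 -> lands@12:L; in-air after throw: [b3@11:R b1@12:L b2@13:R b5@15:R b4@17:R]
Beat 11 (R): throw ball3 h=8 -> lands@19:R; in-air after throw: [b1@12:L b2@13:R b5@15:R b4@17:R b3@19:R]
Beat 12 (L): throw ball1 h=9 -> lands@21:R; in-air after throw: [b2@13:R b5@15:R b4@17:R b3@19:R b1@21:R]
Beat 13 (R): throw ball2 h=1 -> lands@14:L; in-air after throw: [b2@14:L b5@15:R b4@17:R b3@19:R b1@21:R]
Beat 14 (L): throw ball2 h=2 -> lands@16:L; in-air after throw: [b5@15:R b2@16:L b4@17:R b3@19:R b1@21:R]
Beat 15 (R): throw ball5 h=8 -> lands@23:R; in-air after throw: [b2@16:L b4@17:R b3@19:R b1@21:R b5@23:R]
Beat 16 (L): throw ball2 h=9 -> lands@25:R; in-air after throw: [b4@17:R b3@19:R b1@21:R b5@23:R b2@25:R]
Beat 17 (R): throw ball4 h=1 -> lands@18:L; in-air after throw: [b4@18:L b3@19:R b1@21:R b5@23:R b2@25:R]
Beat 18 (L): throw ball4 h=2 -> lands@20:L; in-air after throw: [b3@19:R b4@20:L b1@21:R b5@23:R b2@25:R]
Ball 3: thrown@3 h=8 -> first land @11; rethrown@11 h=8 -> second land @19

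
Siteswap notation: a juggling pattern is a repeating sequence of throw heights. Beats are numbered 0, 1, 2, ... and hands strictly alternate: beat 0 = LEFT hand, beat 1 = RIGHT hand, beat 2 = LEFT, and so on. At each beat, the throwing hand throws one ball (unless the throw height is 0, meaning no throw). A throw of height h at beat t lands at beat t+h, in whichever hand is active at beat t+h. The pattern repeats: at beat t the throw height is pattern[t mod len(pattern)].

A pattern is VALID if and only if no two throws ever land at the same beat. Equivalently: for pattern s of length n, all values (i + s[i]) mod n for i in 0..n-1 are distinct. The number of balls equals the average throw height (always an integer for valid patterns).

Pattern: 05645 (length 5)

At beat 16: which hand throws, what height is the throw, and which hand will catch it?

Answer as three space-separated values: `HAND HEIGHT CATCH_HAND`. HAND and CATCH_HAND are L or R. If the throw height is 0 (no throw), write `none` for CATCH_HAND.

Answer: L 5 R

Derivation:
Beat 16: 16 mod 2 = 0, so hand = L
Throw height = pattern[16 mod 5] = pattern[1] = 5
Lands at beat 16+5=21, 21 mod 2 = 1, so catch hand = R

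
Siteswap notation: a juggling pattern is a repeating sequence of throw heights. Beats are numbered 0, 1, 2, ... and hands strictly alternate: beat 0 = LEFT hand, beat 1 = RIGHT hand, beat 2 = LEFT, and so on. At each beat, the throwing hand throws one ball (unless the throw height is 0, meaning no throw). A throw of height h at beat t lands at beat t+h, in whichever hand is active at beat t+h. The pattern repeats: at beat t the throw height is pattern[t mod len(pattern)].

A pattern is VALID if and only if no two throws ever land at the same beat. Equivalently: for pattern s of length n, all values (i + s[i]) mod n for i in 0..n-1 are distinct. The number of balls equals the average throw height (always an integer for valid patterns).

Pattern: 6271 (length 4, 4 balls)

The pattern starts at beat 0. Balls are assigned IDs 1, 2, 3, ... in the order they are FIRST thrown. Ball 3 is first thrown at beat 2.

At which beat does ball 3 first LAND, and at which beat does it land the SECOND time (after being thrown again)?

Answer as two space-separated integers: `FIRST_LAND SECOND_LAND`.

Beat 0 (L): throw ball1 h=6 -> lands@6:L; in-air after throw: [b1@6:L]
Beat 1 (R): throw ball2 h=2 -> lands@3:R; in-air after throw: [b2@3:R b1@6:L]
Beat 2 (L): throw ball3 h=7 -> lands@9:R; in-air after throw: [b2@3:R b1@6:L b3@9:R]
Beat 3 (R): throw ball2 h=1 -> lands@4:L; in-air after throw: [b2@4:L b1@6:L b3@9:R]
Beat 4 (L): throw ball2 h=6 -> lands@10:L; in-air after throw: [b1@6:L b3@9:R b2@10:L]
Beat 5 (R): throw ball4 h=2 -> lands@7:R; in-air after throw: [b1@6:L b4@7:R b3@9:R b2@10:L]
Beat 6 (L): throw ball1 h=7 -> lands@13:R; in-air after throw: [b4@7:R b3@9:R b2@10:L b1@13:R]
Beat 7 (R): throw ball4 h=1 -> lands@8:L; in-air after throw: [b4@8:L b3@9:R b2@10:L b1@13:R]
Beat 8 (L): throw ball4 h=6 -> lands@14:L; in-air after throw: [b3@9:R b2@10:L b1@13:R b4@14:L]
Beat 9 (R): throw ball3 h=2 -> lands@11:R; in-air after throw: [b2@10:L b3@11:R b1@13:R b4@14:L]
Beat 10 (L): throw ball2 h=7 -> lands@17:R; in-air after throw: [b3@11:R b1@13:R b4@14:L b2@17:R]
Beat 11 (R): throw ball3 h=1 -> lands@12:L; in-air after throw: [b3@12:L b1@13:R b4@14:L b2@17:R]
Ball 3: thrown@2 h=7 -> first land @9; rethrown@9 h=2 -> second land @11

Answer: 9 11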